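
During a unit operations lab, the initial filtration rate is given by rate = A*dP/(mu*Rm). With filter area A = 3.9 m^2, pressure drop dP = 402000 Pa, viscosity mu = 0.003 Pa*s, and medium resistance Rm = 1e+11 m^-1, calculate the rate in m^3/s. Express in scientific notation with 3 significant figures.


rate = A * dP / (mu * Rm)
rate = 3.9 * 402000 / (0.003 * 1e+11)
rate = 1567800.0 / 3.000e+08
rate = 5.23e-03 m^3/s


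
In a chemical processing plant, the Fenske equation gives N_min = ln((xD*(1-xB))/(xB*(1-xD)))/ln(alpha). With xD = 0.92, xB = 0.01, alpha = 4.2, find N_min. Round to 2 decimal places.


N_min = ln((xD*(1-xB))/(xB*(1-xD))) / ln(alpha)
Numerator inside ln: 0.9108 / 0.0008 = 1138.5
ln(1138.5) = 7.037467
ln(alpha) = ln(4.2) = 1.435085
N_min = 7.037467 / 1.435085 = 4.90


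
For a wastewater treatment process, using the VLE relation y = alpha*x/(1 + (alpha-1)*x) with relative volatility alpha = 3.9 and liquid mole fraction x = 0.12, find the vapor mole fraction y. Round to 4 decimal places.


y = alpha*x / (1 + (alpha-1)*x)
y = 3.9*0.12 / (1 + (3.9-1)*0.12)
y = 0.468 / (1 + 0.348)
y = 0.468 / 1.348
y = 0.3472


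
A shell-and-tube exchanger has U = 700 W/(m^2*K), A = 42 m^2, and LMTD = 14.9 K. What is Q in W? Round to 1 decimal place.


Q = U * A * LMTD
Q = 700 * 42 * 14.9
Q = 438060.0 W


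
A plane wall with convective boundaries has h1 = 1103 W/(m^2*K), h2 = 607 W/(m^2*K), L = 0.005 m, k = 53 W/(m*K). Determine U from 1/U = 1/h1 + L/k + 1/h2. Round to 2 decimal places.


1/U = 1/h1 + L/k + 1/h2
1/U = 1/1103 + 0.005/53 + 1/607
1/U = 0.0009066183 + 9.43396e-05 + 0.0016474465
1/U = 0.0026484044
U = 377.59 W/(m^2*K)


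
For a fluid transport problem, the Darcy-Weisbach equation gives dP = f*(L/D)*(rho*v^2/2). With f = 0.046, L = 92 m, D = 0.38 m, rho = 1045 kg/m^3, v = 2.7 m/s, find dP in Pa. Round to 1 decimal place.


dP = f * (L/D) * (rho*v^2/2)
dP = 0.046 * (92/0.38) * (1045*2.7^2/2)
L/D = 242.10526316
rho*v^2/2 = 1045*7.29/2 = 3809.025
dP = 0.046 * 242.10526316 * 3809.025
dP = 42420.5 Pa


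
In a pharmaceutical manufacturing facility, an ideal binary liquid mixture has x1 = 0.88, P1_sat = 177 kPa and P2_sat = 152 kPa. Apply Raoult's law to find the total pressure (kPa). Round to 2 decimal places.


P = x1*P1_sat + x2*P2_sat
x2 = 1 - x1 = 1 - 0.88 = 0.12
P = 0.88*177 + 0.12*152
P = 155.76 + 18.24
P = 174.00 kPa


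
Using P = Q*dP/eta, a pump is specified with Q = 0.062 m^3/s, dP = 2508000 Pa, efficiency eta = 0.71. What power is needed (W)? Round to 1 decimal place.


P = Q * dP / eta
P = 0.062 * 2508000 / 0.71
P = 155496.0 / 0.71
P = 219008.5 W


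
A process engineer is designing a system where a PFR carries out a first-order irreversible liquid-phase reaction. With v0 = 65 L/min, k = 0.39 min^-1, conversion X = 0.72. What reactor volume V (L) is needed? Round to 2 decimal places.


V = (v0/k) * ln(1/(1-X))
V = (65/0.39) * ln(1/(1-0.72))
V = 166.666667 * ln(3.571429)
V = 166.666667 * 1.272966
V = 212.16 L


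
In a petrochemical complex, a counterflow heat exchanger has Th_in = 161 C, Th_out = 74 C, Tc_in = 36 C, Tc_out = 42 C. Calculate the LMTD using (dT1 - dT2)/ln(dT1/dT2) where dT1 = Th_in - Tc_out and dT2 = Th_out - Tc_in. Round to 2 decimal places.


dT1 = Th_in - Tc_out = 161 - 42 = 119
dT2 = Th_out - Tc_in = 74 - 36 = 38
LMTD = (dT1 - dT2) / ln(dT1/dT2)
LMTD = (119 - 38) / ln(119/38)
LMTD = 70.96 K


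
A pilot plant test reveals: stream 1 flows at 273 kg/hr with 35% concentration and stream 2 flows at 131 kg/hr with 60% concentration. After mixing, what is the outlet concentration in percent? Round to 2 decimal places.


Mass balance on solute: F1*x1 + F2*x2 = F3*x3
F3 = F1 + F2 = 273 + 131 = 404 kg/hr
x3 = (F1*x1 + F2*x2)/F3
x3 = (273*0.35 + 131*0.6) / 404
x3 = 43.11%


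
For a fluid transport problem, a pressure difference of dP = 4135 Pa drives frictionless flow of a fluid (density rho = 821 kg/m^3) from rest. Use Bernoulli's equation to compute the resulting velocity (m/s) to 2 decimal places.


v = sqrt(2*dP/rho)
v = sqrt(2*4135/821)
v = sqrt(10.073082)
v = 3.17 m/s


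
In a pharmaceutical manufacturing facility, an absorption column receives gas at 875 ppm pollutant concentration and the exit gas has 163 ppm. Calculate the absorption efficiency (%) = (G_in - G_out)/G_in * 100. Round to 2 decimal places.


Efficiency = (G_in - G_out) / G_in * 100%
Efficiency = (875 - 163) / 875 * 100
Efficiency = 712 / 875 * 100
Efficiency = 81.37%


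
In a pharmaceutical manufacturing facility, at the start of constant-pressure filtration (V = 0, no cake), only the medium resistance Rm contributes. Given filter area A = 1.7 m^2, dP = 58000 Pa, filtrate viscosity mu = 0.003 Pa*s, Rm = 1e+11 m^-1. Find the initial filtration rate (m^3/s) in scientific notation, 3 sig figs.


rate = A * dP / (mu * Rm)
rate = 1.7 * 58000 / (0.003 * 1e+11)
rate = 98600.0 / 3.000e+08
rate = 3.29e-04 m^3/s


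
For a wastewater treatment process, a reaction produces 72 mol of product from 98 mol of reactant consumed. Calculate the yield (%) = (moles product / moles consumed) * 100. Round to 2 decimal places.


Yield = (moles product / moles consumed) * 100%
Yield = (72 / 98) * 100
Yield = 0.7347 * 100
Yield = 73.47%


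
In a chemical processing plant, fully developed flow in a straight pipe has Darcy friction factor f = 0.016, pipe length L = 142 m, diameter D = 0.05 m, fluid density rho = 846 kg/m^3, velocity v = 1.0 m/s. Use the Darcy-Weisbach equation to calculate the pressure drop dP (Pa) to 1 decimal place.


dP = f * (L/D) * (rho*v^2/2)
dP = 0.016 * (142/0.05) * (846*1.0^2/2)
L/D = 2840.0
rho*v^2/2 = 846*1.0/2 = 423.0
dP = 0.016 * 2840.0 * 423.0
dP = 19221.1 Pa


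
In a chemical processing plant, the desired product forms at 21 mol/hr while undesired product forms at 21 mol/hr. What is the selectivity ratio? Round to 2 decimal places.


S = desired product rate / undesired product rate
S = 21 / 21
S = 1.00


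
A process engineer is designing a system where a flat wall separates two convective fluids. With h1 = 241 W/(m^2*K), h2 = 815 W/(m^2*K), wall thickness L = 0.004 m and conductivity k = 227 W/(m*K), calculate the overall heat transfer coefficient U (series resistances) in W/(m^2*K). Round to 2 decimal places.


1/U = 1/h1 + L/k + 1/h2
1/U = 1/241 + 0.004/227 + 1/815
1/U = 0.0041493776 + 1.76211e-05 + 0.0012269939
1/U = 0.0053939926
U = 185.39 W/(m^2*K)


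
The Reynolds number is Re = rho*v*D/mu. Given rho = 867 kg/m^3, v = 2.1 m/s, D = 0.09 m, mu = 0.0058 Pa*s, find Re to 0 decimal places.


Re = rho * v * D / mu
Re = 867 * 2.1 * 0.09 / 0.0058
Re = 163.863 / 0.0058
Re = 28252


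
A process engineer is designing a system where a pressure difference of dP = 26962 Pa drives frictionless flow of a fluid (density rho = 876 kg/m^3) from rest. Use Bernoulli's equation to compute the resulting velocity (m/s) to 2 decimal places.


v = sqrt(2*dP/rho)
v = sqrt(2*26962/876)
v = sqrt(61.557078)
v = 7.85 m/s


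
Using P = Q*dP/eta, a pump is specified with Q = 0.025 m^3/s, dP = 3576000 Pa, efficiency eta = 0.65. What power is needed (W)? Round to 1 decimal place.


P = Q * dP / eta
P = 0.025 * 3576000 / 0.65
P = 89400.0 / 0.65
P = 137538.5 W


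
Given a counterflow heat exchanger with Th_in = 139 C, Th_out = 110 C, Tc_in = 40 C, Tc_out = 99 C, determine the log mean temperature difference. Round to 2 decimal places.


dT1 = Th_in - Tc_out = 139 - 99 = 40
dT2 = Th_out - Tc_in = 110 - 40 = 70
LMTD = (dT1 - dT2) / ln(dT1/dT2)
LMTD = (40 - 70) / ln(40/70)
LMTD = 53.61 K


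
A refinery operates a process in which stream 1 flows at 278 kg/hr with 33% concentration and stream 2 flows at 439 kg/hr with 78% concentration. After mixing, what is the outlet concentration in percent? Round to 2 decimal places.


Mass balance on solute: F1*x1 + F2*x2 = F3*x3
F3 = F1 + F2 = 278 + 439 = 717 kg/hr
x3 = (F1*x1 + F2*x2)/F3
x3 = (278*0.33 + 439*0.78) / 717
x3 = 60.55%


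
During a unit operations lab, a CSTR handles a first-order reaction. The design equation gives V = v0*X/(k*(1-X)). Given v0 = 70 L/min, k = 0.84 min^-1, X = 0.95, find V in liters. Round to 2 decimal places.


V = v0 * X / (k * (1 - X))
V = 70 * 0.95 / (0.84 * (1 - 0.95))
V = 66.5 / (0.84 * 0.05)
V = 66.5 / 0.042
V = 1583.33 L


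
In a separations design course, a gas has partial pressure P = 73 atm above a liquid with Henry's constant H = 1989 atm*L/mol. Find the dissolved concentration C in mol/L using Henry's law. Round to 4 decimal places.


C = P / H
C = 73 / 1989
C = 0.0367 mol/L


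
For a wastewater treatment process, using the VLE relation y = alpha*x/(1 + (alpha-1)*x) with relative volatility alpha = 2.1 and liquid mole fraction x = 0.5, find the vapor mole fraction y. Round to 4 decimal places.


y = alpha*x / (1 + (alpha-1)*x)
y = 2.1*0.5 / (1 + (2.1-1)*0.5)
y = 1.05 / (1 + 0.55)
y = 1.05 / 1.55
y = 0.6774


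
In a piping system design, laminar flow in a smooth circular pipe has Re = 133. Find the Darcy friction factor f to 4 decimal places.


f = 64 / Re
f = 64 / 133
f = 0.4812


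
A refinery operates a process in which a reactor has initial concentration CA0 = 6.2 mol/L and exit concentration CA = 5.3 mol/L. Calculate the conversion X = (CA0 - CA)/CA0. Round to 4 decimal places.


X = (CA0 - CA) / CA0
X = (6.2 - 5.3) / 6.2
X = 0.9 / 6.2
X = 0.1452


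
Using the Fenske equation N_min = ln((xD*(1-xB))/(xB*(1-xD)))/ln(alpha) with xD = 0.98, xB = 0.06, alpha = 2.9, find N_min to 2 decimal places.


N_min = ln((xD*(1-xB))/(xB*(1-xD))) / ln(alpha)
Numerator inside ln: 0.9212 / 0.0012 = 767.666667
ln(767.666667) = 6.643356
ln(alpha) = ln(2.9) = 1.064711
N_min = 6.643356 / 1.064711 = 6.24


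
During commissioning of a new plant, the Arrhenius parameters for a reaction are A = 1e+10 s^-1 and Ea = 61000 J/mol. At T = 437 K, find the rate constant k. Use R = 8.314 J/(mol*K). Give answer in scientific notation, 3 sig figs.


k = A * exp(-Ea/(R*T))
k = 1e+10 * exp(-61000 / (8.314 * 437))
k = 1e+10 * exp(-16.789524)
k = 5.11e+02


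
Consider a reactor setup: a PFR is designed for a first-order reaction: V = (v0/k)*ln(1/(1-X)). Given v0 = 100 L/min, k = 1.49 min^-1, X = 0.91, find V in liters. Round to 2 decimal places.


V = (v0/k) * ln(1/(1-X))
V = (100/1.49) * ln(1/(1-0.91))
V = 67.114094 * ln(11.111111)
V = 67.114094 * 2.407946
V = 161.61 L


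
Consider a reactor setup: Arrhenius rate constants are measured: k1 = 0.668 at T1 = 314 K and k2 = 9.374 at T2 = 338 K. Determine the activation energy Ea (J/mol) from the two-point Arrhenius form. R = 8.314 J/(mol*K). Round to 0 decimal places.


Ea = R * ln(k2/k1) / (1/T1 - 1/T2)
ln(k2/k1) = ln(9.374/0.668) = 2.641407
1/T1 - 1/T2 = 1/314 - 1/338 = 0.000226133494
Ea = 8.314 * 2.641407 / 0.000226133494
Ea = 97114 J/mol


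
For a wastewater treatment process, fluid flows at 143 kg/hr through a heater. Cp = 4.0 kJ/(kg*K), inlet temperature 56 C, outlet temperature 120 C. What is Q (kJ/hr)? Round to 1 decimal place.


Q = m_dot * Cp * (T2 - T1)
Q = 143 * 4.0 * (120 - 56)
Q = 143 * 4.0 * 64
Q = 36608.0 kJ/hr


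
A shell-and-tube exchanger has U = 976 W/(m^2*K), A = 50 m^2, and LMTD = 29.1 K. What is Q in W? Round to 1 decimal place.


Q = U * A * LMTD
Q = 976 * 50 * 29.1
Q = 1420080.0 W


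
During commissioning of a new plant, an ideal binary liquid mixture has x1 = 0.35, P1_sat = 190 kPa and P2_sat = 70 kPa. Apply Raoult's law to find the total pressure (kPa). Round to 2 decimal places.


P = x1*P1_sat + x2*P2_sat
x2 = 1 - x1 = 1 - 0.35 = 0.65
P = 0.35*190 + 0.65*70
P = 66.5 + 45.5
P = 112.00 kPa


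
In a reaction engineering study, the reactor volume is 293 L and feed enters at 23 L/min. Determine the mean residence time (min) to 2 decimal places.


tau = V / v0
tau = 293 / 23
tau = 12.74 min


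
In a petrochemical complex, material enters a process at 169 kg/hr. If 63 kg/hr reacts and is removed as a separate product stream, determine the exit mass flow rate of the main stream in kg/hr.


Steady-state mass balance on the main outlet: F_out = F_in - F_removed
F_out = 169 - 63
F_out = 106 kg/hr


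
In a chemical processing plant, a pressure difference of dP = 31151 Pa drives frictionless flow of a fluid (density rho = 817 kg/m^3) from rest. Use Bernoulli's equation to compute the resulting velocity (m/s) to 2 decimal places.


v = sqrt(2*dP/rho)
v = sqrt(2*31151/817)
v = sqrt(76.257038)
v = 8.73 m/s


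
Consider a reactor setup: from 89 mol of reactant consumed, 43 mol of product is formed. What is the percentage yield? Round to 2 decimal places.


Yield = (moles product / moles consumed) * 100%
Yield = (43 / 89) * 100
Yield = 0.4831 * 100
Yield = 48.31%


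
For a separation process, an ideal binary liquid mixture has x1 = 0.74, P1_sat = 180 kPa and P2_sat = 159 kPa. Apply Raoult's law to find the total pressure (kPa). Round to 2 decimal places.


P = x1*P1_sat + x2*P2_sat
x2 = 1 - x1 = 1 - 0.74 = 0.26
P = 0.74*180 + 0.26*159
P = 133.2 + 41.34
P = 174.54 kPa


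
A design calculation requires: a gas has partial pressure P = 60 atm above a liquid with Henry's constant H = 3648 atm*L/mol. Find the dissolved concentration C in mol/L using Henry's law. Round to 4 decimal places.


C = P / H
C = 60 / 3648
C = 0.0164 mol/L


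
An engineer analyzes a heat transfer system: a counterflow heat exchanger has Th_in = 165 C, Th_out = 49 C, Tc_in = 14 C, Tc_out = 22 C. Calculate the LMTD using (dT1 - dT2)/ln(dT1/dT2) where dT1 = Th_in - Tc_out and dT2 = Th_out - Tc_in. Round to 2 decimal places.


dT1 = Th_in - Tc_out = 165 - 22 = 143
dT2 = Th_out - Tc_in = 49 - 14 = 35
LMTD = (dT1 - dT2) / ln(dT1/dT2)
LMTD = (143 - 35) / ln(143/35)
LMTD = 76.73 K


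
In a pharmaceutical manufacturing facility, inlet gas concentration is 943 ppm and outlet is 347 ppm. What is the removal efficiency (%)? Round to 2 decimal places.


Efficiency = (G_in - G_out) / G_in * 100%
Efficiency = (943 - 347) / 943 * 100
Efficiency = 596 / 943 * 100
Efficiency = 63.20%


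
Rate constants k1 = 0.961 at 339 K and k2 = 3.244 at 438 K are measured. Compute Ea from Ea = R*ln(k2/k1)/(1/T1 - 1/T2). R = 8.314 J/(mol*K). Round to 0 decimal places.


Ea = R * ln(k2/k1) / (1/T1 - 1/T2)
ln(k2/k1) = ln(3.244/0.961) = 1.216588
1/T1 - 1/T2 = 1/339 - 1/438 = 0.000666747485
Ea = 8.314 * 1.216588 / 0.000666747485
Ea = 15170 J/mol


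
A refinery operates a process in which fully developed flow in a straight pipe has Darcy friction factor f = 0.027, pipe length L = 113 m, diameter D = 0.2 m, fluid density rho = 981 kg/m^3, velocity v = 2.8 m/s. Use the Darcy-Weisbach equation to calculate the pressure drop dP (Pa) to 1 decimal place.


dP = f * (L/D) * (rho*v^2/2)
dP = 0.027 * (113/0.2) * (981*2.8^2/2)
L/D = 565.0
rho*v^2/2 = 981*7.84/2 = 3845.52
dP = 0.027 * 565.0 * 3845.52
dP = 58663.4 Pa


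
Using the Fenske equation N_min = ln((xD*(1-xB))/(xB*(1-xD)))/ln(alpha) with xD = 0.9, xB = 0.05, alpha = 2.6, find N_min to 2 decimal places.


N_min = ln((xD*(1-xB))/(xB*(1-xD))) / ln(alpha)
Numerator inside ln: 0.855 / 0.005 = 171.0
ln(171.0) = 5.141664
ln(alpha) = ln(2.6) = 0.955511
N_min = 5.141664 / 0.955511 = 5.38


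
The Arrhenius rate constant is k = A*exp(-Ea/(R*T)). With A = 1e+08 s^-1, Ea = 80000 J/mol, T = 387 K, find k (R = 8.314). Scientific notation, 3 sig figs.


k = A * exp(-Ea/(R*T))
k = 1e+08 * exp(-80000 / (8.314 * 387))
k = 1e+08 * exp(-24.863886)
k = 1.59e-03


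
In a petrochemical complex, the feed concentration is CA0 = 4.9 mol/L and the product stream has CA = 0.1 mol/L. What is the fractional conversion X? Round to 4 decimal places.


X = (CA0 - CA) / CA0
X = (4.9 - 0.1) / 4.9
X = 4.8 / 4.9
X = 0.9796


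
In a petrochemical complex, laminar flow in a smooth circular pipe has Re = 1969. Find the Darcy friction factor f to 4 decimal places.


f = 64 / Re
f = 64 / 1969
f = 0.0325


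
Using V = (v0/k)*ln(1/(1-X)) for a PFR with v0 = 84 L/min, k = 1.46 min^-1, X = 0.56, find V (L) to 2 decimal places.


V = (v0/k) * ln(1/(1-X))
V = (84/1.46) * ln(1/(1-0.56))
V = 57.534247 * ln(2.272727)
V = 57.534247 * 0.82098
V = 47.23 L


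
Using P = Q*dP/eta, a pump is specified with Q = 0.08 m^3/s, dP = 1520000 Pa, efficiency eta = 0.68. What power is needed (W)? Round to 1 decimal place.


P = Q * dP / eta
P = 0.08 * 1520000 / 0.68
P = 121600.0 / 0.68
P = 178823.5 W


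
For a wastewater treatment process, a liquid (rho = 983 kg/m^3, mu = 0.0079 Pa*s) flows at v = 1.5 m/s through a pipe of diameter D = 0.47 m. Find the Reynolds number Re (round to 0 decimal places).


Re = rho * v * D / mu
Re = 983 * 1.5 * 0.47 / 0.0079
Re = 693.015 / 0.0079
Re = 87723


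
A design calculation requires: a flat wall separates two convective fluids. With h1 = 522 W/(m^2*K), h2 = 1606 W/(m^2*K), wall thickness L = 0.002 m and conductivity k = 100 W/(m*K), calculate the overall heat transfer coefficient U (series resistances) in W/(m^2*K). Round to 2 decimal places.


1/U = 1/h1 + L/k + 1/h2
1/U = 1/522 + 0.002/100 + 1/1606
1/U = 0.0019157088 + 2e-05 + 0.000622665
1/U = 0.0025583738
U = 390.87 W/(m^2*K)


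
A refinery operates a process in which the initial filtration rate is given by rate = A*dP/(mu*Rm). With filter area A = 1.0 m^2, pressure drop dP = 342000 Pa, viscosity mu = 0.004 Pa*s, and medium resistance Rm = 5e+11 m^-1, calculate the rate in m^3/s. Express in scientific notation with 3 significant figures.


rate = A * dP / (mu * Rm)
rate = 1.0 * 342000 / (0.004 * 5e+11)
rate = 342000.0 / 2.000e+09
rate = 1.71e-04 m^3/s


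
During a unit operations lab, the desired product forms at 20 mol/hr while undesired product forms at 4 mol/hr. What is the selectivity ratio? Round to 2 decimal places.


S = desired product rate / undesired product rate
S = 20 / 4
S = 5.00


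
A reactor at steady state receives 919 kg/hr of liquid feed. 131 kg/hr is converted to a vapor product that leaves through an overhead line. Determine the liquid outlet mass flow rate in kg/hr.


Steady-state mass balance on the main outlet: F_out = F_in - F_removed
F_out = 919 - 131
F_out = 788 kg/hr


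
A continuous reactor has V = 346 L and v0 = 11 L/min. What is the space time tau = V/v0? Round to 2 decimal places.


tau = V / v0
tau = 346 / 11
tau = 31.45 min


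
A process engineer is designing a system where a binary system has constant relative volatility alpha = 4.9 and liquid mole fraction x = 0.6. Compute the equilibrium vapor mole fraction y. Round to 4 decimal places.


y = alpha*x / (1 + (alpha-1)*x)
y = 4.9*0.6 / (1 + (4.9-1)*0.6)
y = 2.94 / (1 + 2.34)
y = 2.94 / 3.34
y = 0.8802


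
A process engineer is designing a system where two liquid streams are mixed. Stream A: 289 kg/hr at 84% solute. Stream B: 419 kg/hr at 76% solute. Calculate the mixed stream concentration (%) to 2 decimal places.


Mass balance on solute: F1*x1 + F2*x2 = F3*x3
F3 = F1 + F2 = 289 + 419 = 708 kg/hr
x3 = (F1*x1 + F2*x2)/F3
x3 = (289*0.84 + 419*0.76) / 708
x3 = 79.27%


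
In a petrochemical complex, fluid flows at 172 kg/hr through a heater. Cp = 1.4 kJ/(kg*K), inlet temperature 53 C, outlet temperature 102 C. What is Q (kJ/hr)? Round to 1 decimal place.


Q = m_dot * Cp * (T2 - T1)
Q = 172 * 1.4 * (102 - 53)
Q = 172 * 1.4 * 49
Q = 11799.2 kJ/hr


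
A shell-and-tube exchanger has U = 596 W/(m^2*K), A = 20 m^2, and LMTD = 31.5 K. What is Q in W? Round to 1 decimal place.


Q = U * A * LMTD
Q = 596 * 20 * 31.5
Q = 375480.0 W


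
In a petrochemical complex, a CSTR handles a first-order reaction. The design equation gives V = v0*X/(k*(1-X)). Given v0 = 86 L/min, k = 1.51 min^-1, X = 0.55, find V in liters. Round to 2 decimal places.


V = v0 * X / (k * (1 - X))
V = 86 * 0.55 / (1.51 * (1 - 0.55))
V = 47.3 / (1.51 * 0.45)
V = 47.3 / 0.6795
V = 69.61 L


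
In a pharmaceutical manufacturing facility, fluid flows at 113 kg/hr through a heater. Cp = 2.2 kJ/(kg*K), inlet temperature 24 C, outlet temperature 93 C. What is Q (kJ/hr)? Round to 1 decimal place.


Q = m_dot * Cp * (T2 - T1)
Q = 113 * 2.2 * (93 - 24)
Q = 113 * 2.2 * 69
Q = 17153.4 kJ/hr


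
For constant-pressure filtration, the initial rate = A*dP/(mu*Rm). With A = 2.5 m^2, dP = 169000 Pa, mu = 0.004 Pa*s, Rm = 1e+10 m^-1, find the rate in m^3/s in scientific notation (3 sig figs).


rate = A * dP / (mu * Rm)
rate = 2.5 * 169000 / (0.004 * 1e+10)
rate = 422500.0 / 4.000e+07
rate = 1.06e-02 m^3/s


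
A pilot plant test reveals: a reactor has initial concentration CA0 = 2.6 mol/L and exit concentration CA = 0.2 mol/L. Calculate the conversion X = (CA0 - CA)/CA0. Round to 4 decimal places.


X = (CA0 - CA) / CA0
X = (2.6 - 0.2) / 2.6
X = 2.4 / 2.6
X = 0.9231


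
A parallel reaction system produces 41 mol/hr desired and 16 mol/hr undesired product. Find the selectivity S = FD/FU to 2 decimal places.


S = desired product rate / undesired product rate
S = 41 / 16
S = 2.56


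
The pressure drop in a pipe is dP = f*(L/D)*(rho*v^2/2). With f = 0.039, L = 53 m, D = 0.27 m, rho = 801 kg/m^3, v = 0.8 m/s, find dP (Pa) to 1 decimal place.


dP = f * (L/D) * (rho*v^2/2)
dP = 0.039 * (53/0.27) * (801*0.8^2/2)
L/D = 196.2962963
rho*v^2/2 = 801*0.64/2 = 256.32
dP = 0.039 * 196.2962963 * 256.32
dP = 1962.3 Pa


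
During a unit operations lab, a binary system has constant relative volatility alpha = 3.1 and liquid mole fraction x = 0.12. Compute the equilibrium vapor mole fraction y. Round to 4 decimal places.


y = alpha*x / (1 + (alpha-1)*x)
y = 3.1*0.12 / (1 + (3.1-1)*0.12)
y = 0.372 / (1 + 0.252)
y = 0.372 / 1.252
y = 0.2971


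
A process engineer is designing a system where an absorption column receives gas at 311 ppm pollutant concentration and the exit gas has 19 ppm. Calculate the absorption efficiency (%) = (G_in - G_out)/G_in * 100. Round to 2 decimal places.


Efficiency = (G_in - G_out) / G_in * 100%
Efficiency = (311 - 19) / 311 * 100
Efficiency = 292 / 311 * 100
Efficiency = 93.89%


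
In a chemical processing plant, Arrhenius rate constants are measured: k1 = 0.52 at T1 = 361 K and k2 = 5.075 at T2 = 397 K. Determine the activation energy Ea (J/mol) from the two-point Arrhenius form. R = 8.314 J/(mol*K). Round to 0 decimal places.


Ea = R * ln(k2/k1) / (1/T1 - 1/T2)
ln(k2/k1) = ln(5.075/0.52) = 2.278253
1/T1 - 1/T2 = 1/361 - 1/397 = 0.000251191415
Ea = 8.314 * 2.278253 / 0.000251191415
Ea = 75406 J/mol


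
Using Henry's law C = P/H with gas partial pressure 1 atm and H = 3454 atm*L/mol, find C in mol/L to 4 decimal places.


C = P / H
C = 1 / 3454
C = 0.0003 mol/L


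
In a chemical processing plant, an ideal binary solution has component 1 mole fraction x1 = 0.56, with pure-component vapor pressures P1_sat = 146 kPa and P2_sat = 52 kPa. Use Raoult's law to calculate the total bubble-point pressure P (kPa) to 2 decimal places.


P = x1*P1_sat + x2*P2_sat
x2 = 1 - x1 = 1 - 0.56 = 0.44
P = 0.56*146 + 0.44*52
P = 81.76 + 22.88
P = 104.64 kPa


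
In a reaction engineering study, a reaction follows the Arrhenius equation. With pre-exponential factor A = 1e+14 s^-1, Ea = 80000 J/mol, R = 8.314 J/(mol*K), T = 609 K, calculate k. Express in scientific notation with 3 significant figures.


k = A * exp(-Ea/(R*T))
k = 1e+14 * exp(-80000 / (8.314 * 609))
k = 1e+14 * exp(-15.800203)
k = 1.37e+07


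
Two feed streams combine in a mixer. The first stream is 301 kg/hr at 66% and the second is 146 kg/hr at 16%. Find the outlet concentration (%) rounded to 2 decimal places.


Mass balance on solute: F1*x1 + F2*x2 = F3*x3
F3 = F1 + F2 = 301 + 146 = 447 kg/hr
x3 = (F1*x1 + F2*x2)/F3
x3 = (301*0.66 + 146*0.16) / 447
x3 = 49.67%


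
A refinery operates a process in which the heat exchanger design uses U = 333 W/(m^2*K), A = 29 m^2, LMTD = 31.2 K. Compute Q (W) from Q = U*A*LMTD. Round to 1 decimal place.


Q = U * A * LMTD
Q = 333 * 29 * 31.2
Q = 301298.4 W


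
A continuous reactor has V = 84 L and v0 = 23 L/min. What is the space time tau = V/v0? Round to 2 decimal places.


tau = V / v0
tau = 84 / 23
tau = 3.65 min


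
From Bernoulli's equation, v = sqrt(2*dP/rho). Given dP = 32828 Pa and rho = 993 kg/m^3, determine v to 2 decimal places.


v = sqrt(2*dP/rho)
v = sqrt(2*32828/993)
v = sqrt(66.118832)
v = 8.13 m/s


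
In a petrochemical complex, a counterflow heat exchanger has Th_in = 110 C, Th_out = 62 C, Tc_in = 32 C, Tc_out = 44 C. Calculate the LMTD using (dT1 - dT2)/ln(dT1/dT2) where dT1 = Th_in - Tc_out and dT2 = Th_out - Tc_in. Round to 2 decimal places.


dT1 = Th_in - Tc_out = 110 - 44 = 66
dT2 = Th_out - Tc_in = 62 - 32 = 30
LMTD = (dT1 - dT2) / ln(dT1/dT2)
LMTD = (66 - 30) / ln(66/30)
LMTD = 45.66 K


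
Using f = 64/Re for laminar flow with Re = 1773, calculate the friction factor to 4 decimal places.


f = 64 / Re
f = 64 / 1773
f = 0.0361


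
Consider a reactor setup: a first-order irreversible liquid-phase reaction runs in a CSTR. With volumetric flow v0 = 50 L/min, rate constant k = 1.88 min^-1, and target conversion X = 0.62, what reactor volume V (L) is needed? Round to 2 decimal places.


V = v0 * X / (k * (1 - X))
V = 50 * 0.62 / (1.88 * (1 - 0.62))
V = 31.0 / (1.88 * 0.38)
V = 31.0 / 0.7144
V = 43.39 L


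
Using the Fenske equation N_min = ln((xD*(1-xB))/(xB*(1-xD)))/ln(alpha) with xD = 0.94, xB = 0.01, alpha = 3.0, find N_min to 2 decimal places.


N_min = ln((xD*(1-xB))/(xB*(1-xD))) / ln(alpha)
Numerator inside ln: 0.9306 / 0.0006 = 1551.0
ln(1551.0) = 7.346655
ln(alpha) = ln(3.0) = 1.098612
N_min = 7.346655 / 1.098612 = 6.69


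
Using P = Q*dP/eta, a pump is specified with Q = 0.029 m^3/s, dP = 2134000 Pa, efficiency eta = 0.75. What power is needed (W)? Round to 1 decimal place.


P = Q * dP / eta
P = 0.029 * 2134000 / 0.75
P = 61886.0 / 0.75
P = 82514.7 W


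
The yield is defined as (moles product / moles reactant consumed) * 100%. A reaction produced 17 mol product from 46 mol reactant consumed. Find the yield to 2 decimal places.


Yield = (moles product / moles consumed) * 100%
Yield = (17 / 46) * 100
Yield = 0.3696 * 100
Yield = 36.96%


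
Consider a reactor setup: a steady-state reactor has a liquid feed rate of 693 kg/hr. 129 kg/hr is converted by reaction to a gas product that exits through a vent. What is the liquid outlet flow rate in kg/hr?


Steady-state mass balance on the main outlet: F_out = F_in - F_removed
F_out = 693 - 129
F_out = 564 kg/hr


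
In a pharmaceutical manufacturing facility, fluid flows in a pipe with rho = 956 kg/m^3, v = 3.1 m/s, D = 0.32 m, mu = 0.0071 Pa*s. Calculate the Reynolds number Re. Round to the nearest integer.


Re = rho * v * D / mu
Re = 956 * 3.1 * 0.32 / 0.0071
Re = 948.352 / 0.0071
Re = 133571


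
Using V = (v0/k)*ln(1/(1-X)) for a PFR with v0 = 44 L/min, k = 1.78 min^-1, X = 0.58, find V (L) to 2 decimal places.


V = (v0/k) * ln(1/(1-X))
V = (44/1.78) * ln(1/(1-0.58))
V = 24.719101 * ln(2.380952)
V = 24.719101 * 0.8675
V = 21.44 L


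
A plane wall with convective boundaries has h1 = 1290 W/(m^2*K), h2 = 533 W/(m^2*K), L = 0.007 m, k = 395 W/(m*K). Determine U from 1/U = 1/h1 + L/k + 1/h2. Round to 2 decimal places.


1/U = 1/h1 + L/k + 1/h2
1/U = 1/1290 + 0.007/395 + 1/533
1/U = 0.0007751938 + 1.77215e-05 + 0.0018761726
1/U = 0.0026690879
U = 374.66 W/(m^2*K)


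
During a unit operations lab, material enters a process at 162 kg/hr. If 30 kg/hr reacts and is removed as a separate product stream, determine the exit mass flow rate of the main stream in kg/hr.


Steady-state mass balance on the main outlet: F_out = F_in - F_removed
F_out = 162 - 30
F_out = 132 kg/hr


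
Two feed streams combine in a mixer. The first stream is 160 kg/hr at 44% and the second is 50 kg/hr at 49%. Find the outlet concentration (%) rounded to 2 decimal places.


Mass balance on solute: F1*x1 + F2*x2 = F3*x3
F3 = F1 + F2 = 160 + 50 = 210 kg/hr
x3 = (F1*x1 + F2*x2)/F3
x3 = (160*0.44 + 50*0.49) / 210
x3 = 45.19%


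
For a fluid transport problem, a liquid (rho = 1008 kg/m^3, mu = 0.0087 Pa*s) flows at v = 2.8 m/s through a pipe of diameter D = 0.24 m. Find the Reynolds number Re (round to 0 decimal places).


Re = rho * v * D / mu
Re = 1008 * 2.8 * 0.24 / 0.0087
Re = 677.376 / 0.0087
Re = 77859


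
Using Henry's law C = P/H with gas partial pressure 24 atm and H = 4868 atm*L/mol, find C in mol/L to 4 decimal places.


C = P / H
C = 24 / 4868
C = 0.0049 mol/L


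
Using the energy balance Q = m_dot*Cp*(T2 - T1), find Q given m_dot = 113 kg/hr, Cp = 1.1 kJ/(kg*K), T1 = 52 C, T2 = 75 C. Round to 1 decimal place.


Q = m_dot * Cp * (T2 - T1)
Q = 113 * 1.1 * (75 - 52)
Q = 113 * 1.1 * 23
Q = 2858.9 kJ/hr


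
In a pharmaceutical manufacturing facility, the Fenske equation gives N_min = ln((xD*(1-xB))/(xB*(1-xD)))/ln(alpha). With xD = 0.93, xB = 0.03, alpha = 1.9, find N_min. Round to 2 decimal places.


N_min = ln((xD*(1-xB))/(xB*(1-xD))) / ln(alpha)
Numerator inside ln: 0.9021 / 0.0021 = 429.571429
ln(429.571429) = 6.062788
ln(alpha) = ln(1.9) = 0.641854
N_min = 6.062788 / 0.641854 = 9.45


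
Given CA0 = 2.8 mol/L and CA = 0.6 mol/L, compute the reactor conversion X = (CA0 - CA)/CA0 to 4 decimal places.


X = (CA0 - CA) / CA0
X = (2.8 - 0.6) / 2.8
X = 2.2 / 2.8
X = 0.7857


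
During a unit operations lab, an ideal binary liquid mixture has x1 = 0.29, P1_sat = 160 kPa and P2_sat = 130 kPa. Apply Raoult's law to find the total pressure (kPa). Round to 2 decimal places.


P = x1*P1_sat + x2*P2_sat
x2 = 1 - x1 = 1 - 0.29 = 0.71
P = 0.29*160 + 0.71*130
P = 46.4 + 92.3
P = 138.70 kPa


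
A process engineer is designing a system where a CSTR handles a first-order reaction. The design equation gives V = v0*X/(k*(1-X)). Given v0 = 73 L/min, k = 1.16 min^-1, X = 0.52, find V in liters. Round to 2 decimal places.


V = v0 * X / (k * (1 - X))
V = 73 * 0.52 / (1.16 * (1 - 0.52))
V = 37.96 / (1.16 * 0.48)
V = 37.96 / 0.5568
V = 68.18 L


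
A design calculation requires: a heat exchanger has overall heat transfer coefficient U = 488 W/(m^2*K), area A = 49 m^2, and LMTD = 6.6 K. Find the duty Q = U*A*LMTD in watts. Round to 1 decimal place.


Q = U * A * LMTD
Q = 488 * 49 * 6.6
Q = 157819.2 W


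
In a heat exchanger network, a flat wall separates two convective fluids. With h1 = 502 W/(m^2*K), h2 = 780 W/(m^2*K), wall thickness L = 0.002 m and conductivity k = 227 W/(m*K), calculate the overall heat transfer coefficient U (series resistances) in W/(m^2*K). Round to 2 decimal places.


1/U = 1/h1 + L/k + 1/h2
1/U = 1/502 + 0.002/227 + 1/780
1/U = 0.0019920319 + 8.8106e-06 + 0.0012820513
1/U = 0.0032828938
U = 304.61 W/(m^2*K)


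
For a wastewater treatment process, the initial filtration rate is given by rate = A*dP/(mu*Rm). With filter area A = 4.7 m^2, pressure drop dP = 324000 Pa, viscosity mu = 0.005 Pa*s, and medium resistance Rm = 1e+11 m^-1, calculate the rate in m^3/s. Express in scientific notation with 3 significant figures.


rate = A * dP / (mu * Rm)
rate = 4.7 * 324000 / (0.005 * 1e+11)
rate = 1522800.0 / 5.000e+08
rate = 3.05e-03 m^3/s


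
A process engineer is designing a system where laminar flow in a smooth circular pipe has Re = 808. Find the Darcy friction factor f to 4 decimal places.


f = 64 / Re
f = 64 / 808
f = 0.0792


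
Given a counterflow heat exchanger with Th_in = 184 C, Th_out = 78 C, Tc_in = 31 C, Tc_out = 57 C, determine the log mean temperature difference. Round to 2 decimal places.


dT1 = Th_in - Tc_out = 184 - 57 = 127
dT2 = Th_out - Tc_in = 78 - 31 = 47
LMTD = (dT1 - dT2) / ln(dT1/dT2)
LMTD = (127 - 47) / ln(127/47)
LMTD = 80.48 K


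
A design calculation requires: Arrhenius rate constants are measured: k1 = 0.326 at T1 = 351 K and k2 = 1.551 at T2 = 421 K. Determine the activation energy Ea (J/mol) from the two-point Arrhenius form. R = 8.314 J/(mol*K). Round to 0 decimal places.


Ea = R * ln(k2/k1) / (1/T1 - 1/T2)
ln(k2/k1) = ln(1.551/0.326) = 1.5597578
1/T1 - 1/T2 = 1/351 - 1/421 = 0.000473705937
Ea = 8.314 * 1.5597578 / 0.000473705937
Ea = 27375 J/mol


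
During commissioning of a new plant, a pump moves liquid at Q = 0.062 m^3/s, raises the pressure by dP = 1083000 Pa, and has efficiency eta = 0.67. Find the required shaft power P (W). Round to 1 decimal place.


P = Q * dP / eta
P = 0.062 * 1083000 / 0.67
P = 67146.0 / 0.67
P = 100217.9 W


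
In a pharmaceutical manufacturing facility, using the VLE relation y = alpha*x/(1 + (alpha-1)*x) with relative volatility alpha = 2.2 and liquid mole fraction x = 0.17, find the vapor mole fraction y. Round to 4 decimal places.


y = alpha*x / (1 + (alpha-1)*x)
y = 2.2*0.17 / (1 + (2.2-1)*0.17)
y = 0.374 / (1 + 0.204)
y = 0.374 / 1.204
y = 0.3106


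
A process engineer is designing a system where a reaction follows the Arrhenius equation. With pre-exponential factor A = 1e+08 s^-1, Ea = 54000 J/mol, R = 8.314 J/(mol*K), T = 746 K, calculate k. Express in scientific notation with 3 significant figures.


k = A * exp(-Ea/(R*T))
k = 1e+08 * exp(-54000 / (8.314 * 746))
k = 1e+08 * exp(-8.706526)
k = 1.66e+04


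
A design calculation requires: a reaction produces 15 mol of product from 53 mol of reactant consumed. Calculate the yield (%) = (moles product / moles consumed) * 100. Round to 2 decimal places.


Yield = (moles product / moles consumed) * 100%
Yield = (15 / 53) * 100
Yield = 0.283 * 100
Yield = 28.30%


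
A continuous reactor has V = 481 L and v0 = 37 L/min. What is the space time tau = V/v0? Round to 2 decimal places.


tau = V / v0
tau = 481 / 37
tau = 13.00 min


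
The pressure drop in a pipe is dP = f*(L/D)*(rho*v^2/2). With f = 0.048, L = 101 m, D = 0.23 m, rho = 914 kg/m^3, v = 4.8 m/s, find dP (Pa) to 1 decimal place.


dP = f * (L/D) * (rho*v^2/2)
dP = 0.048 * (101/0.23) * (914*4.8^2/2)
L/D = 439.13043478
rho*v^2/2 = 914*23.04/2 = 10529.28
dP = 0.048 * 439.13043478 * 10529.28
dP = 221938.9 Pa


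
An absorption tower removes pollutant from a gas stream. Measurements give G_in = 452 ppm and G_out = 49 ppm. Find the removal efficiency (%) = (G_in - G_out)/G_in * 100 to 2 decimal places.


Efficiency = (G_in - G_out) / G_in * 100%
Efficiency = (452 - 49) / 452 * 100
Efficiency = 403 / 452 * 100
Efficiency = 89.16%


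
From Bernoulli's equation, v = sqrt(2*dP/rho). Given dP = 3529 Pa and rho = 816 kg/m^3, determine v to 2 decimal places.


v = sqrt(2*dP/rho)
v = sqrt(2*3529/816)
v = sqrt(8.64951)
v = 2.94 m/s


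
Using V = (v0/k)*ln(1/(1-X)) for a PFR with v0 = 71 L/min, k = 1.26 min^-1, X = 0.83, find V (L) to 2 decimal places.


V = (v0/k) * ln(1/(1-X))
V = (71/1.26) * ln(1/(1-0.83))
V = 56.349206 * ln(5.882353)
V = 56.349206 * 1.771957
V = 99.85 L


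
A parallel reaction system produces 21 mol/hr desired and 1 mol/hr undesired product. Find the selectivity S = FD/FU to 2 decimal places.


S = desired product rate / undesired product rate
S = 21 / 1
S = 21.00


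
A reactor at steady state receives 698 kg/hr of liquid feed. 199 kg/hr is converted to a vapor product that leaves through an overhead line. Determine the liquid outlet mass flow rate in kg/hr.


Steady-state mass balance on the main outlet: F_out = F_in - F_removed
F_out = 698 - 199
F_out = 499 kg/hr


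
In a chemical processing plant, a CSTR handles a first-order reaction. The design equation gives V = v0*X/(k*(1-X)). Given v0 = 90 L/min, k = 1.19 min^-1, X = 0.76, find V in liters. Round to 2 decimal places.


V = v0 * X / (k * (1 - X))
V = 90 * 0.76 / (1.19 * (1 - 0.76))
V = 68.4 / (1.19 * 0.24)
V = 68.4 / 0.2856
V = 239.50 L


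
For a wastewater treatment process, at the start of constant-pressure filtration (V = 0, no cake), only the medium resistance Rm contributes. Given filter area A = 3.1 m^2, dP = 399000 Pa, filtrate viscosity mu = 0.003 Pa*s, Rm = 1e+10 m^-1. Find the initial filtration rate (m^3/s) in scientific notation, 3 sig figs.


rate = A * dP / (mu * Rm)
rate = 3.1 * 399000 / (0.003 * 1e+10)
rate = 1236900.0 / 3.000e+07
rate = 4.12e-02 m^3/s


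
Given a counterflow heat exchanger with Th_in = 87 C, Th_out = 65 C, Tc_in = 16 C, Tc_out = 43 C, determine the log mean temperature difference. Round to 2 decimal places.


dT1 = Th_in - Tc_out = 87 - 43 = 44
dT2 = Th_out - Tc_in = 65 - 16 = 49
LMTD = (dT1 - dT2) / ln(dT1/dT2)
LMTD = (44 - 49) / ln(44/49)
LMTD = 46.46 K


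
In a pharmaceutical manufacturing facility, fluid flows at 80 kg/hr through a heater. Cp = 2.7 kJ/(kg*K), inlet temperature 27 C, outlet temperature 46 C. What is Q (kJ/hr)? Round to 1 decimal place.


Q = m_dot * Cp * (T2 - T1)
Q = 80 * 2.7 * (46 - 27)
Q = 80 * 2.7 * 19
Q = 4104.0 kJ/hr


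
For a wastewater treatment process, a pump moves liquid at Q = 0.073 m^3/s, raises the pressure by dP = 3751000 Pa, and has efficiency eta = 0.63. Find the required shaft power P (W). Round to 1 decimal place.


P = Q * dP / eta
P = 0.073 * 3751000 / 0.63
P = 273823.0 / 0.63
P = 434639.7 W


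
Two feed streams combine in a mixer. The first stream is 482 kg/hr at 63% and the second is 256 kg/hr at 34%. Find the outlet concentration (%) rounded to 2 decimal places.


Mass balance on solute: F1*x1 + F2*x2 = F3*x3
F3 = F1 + F2 = 482 + 256 = 738 kg/hr
x3 = (F1*x1 + F2*x2)/F3
x3 = (482*0.63 + 256*0.34) / 738
x3 = 52.94%


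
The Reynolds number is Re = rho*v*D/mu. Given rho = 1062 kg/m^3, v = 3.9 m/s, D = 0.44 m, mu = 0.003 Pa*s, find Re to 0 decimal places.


Re = rho * v * D / mu
Re = 1062 * 3.9 * 0.44 / 0.003
Re = 1822.392 / 0.003
Re = 607464


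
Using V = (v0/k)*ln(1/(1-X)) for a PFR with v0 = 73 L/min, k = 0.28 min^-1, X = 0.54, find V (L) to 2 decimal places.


V = (v0/k) * ln(1/(1-X))
V = (73/0.28) * ln(1/(1-0.54))
V = 260.714286 * ln(2.173913)
V = 260.714286 * 0.776529
V = 202.45 L


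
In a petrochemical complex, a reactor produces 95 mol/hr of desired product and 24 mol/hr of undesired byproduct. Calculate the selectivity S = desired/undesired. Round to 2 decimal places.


S = desired product rate / undesired product rate
S = 95 / 24
S = 3.96


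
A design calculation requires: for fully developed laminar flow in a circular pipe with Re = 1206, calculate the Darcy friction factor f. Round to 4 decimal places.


f = 64 / Re
f = 64 / 1206
f = 0.0531


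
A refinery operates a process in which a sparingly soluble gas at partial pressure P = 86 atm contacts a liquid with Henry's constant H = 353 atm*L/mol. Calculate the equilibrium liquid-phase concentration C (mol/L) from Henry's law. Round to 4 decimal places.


C = P / H
C = 86 / 353
C = 0.2436 mol/L


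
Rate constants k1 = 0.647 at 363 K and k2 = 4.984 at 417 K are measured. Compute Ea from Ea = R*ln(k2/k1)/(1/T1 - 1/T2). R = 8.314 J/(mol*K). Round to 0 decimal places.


Ea = R * ln(k2/k1) / (1/T1 - 1/T2)
ln(k2/k1) = ln(4.984/0.647) = 2.0416418
1/T1 - 1/T2 = 1/363 - 1/417 = 0.000356739402
Ea = 8.314 * 2.0416418 / 0.000356739402
Ea = 47582 J/mol


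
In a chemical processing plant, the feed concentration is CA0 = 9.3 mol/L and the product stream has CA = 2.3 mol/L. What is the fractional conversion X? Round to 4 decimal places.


X = (CA0 - CA) / CA0
X = (9.3 - 2.3) / 9.3
X = 7.0 / 9.3
X = 0.7527


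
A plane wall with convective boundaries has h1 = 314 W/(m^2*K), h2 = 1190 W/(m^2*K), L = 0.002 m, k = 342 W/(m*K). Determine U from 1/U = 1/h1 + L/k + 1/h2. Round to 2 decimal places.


1/U = 1/h1 + L/k + 1/h2
1/U = 1/314 + 0.002/342 + 1/1190
1/U = 0.0031847134 + 5.848e-06 + 0.0008403361
1/U = 0.0040308975
U = 248.08 W/(m^2*K)


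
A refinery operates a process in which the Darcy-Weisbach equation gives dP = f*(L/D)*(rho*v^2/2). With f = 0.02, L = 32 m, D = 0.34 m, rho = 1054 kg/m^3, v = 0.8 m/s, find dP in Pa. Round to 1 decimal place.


dP = f * (L/D) * (rho*v^2/2)
dP = 0.02 * (32/0.34) * (1054*0.8^2/2)
L/D = 94.11764706
rho*v^2/2 = 1054*0.64/2 = 337.28
dP = 0.02 * 94.11764706 * 337.28
dP = 634.9 Pa
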